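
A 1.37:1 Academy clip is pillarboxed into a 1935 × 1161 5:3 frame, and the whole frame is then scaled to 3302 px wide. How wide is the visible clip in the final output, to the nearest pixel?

Fitted into 1935×1161, the clip spans the height; its width is 1161 × 1.370 ≈ 1590.57 px.
Scaling 1935 → 3302 is ×1.7065, so the width becomes 1590.57 × 1.7065 ≈ 2714.24 px.

2714 px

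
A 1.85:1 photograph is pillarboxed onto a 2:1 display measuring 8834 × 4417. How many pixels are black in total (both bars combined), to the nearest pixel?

2926483 pixels

1.85:1 is narrower than 2:1, so it spans the full height.
Content width = 4417 × 1.850 ≈ 8171.4500 px.
Leftover width: 8834 − 8171.4500 = 662.5500 px.
Bar area = 662.5500 × 4417 ≈ 2926483 px.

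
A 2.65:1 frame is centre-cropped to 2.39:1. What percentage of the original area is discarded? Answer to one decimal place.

The height stays; only width is cut (since 2.39:1 is narrower than 2.65:1).
(2.390)/(2.650) ≈ 0.902 of the area survives, leaving 9.81% discarded.

9.8%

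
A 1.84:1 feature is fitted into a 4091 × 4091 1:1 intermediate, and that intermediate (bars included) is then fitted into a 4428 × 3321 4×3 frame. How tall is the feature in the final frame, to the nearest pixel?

Inside the 4091×4091 canvas the feature is width-limited at 4091.00 × 2223.37.
The 1:1 canvas is height-limited in 4428×3321, giving 3321.00 × 3321.00; scale factor 0.8118.
The feature scales with it: height 2223.37 × 0.8118 ≈ 1804.89.

1805 px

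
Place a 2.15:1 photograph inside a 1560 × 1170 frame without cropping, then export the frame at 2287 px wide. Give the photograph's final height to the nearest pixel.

1064 px

At 1560×1170 the photograph is width-limited, so height = 1560 / 2.150 ≈ 725.58 px.
The frame scales by 2287/1560 = 1.4660; 725.58 × 1.4660 ≈ 1063.72 px.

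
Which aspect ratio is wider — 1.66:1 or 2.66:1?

1.66 and 2.66; 2.66 > 1.66.

2.66:1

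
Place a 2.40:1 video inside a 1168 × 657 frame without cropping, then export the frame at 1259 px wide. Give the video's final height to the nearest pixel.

Fitted into 1168×657, the video spans the width; its height is 1168 / 2.400 ≈ 486.67 px.
Scaling 1168 → 1259 is ×1.0779, so the height becomes 486.67 × 1.0779 ≈ 524.58 px.

525 px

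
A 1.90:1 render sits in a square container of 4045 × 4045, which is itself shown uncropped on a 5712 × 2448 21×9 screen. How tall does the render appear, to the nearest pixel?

1288 px

First fit — 1.90:1 into 4045×4045 spans the width: 4045.00 × 2128.95.
Second fit — the square canvas into 5712×2448 spans the height: 2448.00 × 2448.00 (×0.6052 from 4045×4045).
Applying the same ×0.6052: 2128.95 → 1288.42.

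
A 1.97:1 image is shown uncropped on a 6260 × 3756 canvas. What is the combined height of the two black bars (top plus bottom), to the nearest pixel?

578 px

1.97:1 is wider than 5:3, so it spans the full width.
That makes the image 3177.66 px tall (6260 / 1.970).
Black = 3756 − 3177.66 = 578.34 px.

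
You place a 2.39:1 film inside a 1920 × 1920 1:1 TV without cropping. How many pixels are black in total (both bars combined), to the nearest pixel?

2.39:1 is wider than 1:1, so it spans the full width.
That makes the image 803.3473 px tall (1920 / 2.390).
Black = 1920 − 803.3473 = 1116.6527 px.
Across the 1920-px span: 1116.6527 × 1920 ≈ 2143973 px.

2143973 pixels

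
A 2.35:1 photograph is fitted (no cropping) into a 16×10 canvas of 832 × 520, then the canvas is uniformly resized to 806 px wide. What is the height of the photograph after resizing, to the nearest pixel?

343 px

Fitted into 832×520, the photograph spans the width; its height is 832 / 2.350 ≈ 354.04 px.
Scaling 832 → 806 is ×0.9688, so the height becomes 354.04 × 0.9688 ≈ 342.98 px.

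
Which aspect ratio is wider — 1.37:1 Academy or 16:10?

1.37 and 16:10 = 1.6; 1.6 > 1.37.

16:10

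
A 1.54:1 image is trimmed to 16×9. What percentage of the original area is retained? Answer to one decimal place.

The width stays; only height is cut (since 16×9 is wider than 1.54:1).
Fraction kept = (1.540)/(1.778) ≈ 86.62%.

86.6%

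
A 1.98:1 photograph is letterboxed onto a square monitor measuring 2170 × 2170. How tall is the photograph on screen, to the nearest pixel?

1096 px

Since 1.980 > 1.000, the photograph is width-limited.
That makes the image 1095.96 px tall (2170 / 1.980).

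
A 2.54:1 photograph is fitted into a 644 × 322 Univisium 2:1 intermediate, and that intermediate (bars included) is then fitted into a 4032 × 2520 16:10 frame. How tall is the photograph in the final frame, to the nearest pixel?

First fit — 2.54:1 into 644×322 spans the width: 644.00 × 253.54.
Second fit — the Univisium 2:1 canvas into 4032×2520 spans the width: 4032.00 × 2016.00 (×6.2609 from 644×322).
The photograph scales with it: height 253.54 × 6.2609 ≈ 1587.40.

1587 px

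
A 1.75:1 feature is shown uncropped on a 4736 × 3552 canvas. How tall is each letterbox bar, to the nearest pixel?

423 px

1.75:1 is wider than 4:3, so it spans the full width.
That makes the image 2706.29 px tall (4736 / 1.750).
Black = 3552 − 2706.29 = 845.71 px, or 422.86 per bar.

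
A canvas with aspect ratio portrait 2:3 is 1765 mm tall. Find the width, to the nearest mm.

At portrait 2:3, 1765·2/3 ≈ 1176.67.

1177 mm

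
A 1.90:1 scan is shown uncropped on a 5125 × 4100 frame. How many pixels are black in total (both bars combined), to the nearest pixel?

7188487 pixels

Since 1.900 > 1.250, the scan is width-limited.
Content height = 5125 / 1.900 ≈ 2697.3684 px.
Black = 4100 − 2697.3684 = 1402.6316 px.
That's 1402.6316 × 5125 ≈ 7188487 black pixels.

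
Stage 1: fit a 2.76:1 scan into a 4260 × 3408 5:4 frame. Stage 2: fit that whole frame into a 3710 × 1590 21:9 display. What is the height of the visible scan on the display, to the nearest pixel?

Inside the 4260×3408 canvas the scan is width-limited at 4260.00 × 1543.48.
The 5:4 canvas is height-limited in 3710×1590, giving 1987.50 × 1590.00; scale factor 0.4665.
Applying the same ×0.4665: 1543.48 → 720.11.

720 px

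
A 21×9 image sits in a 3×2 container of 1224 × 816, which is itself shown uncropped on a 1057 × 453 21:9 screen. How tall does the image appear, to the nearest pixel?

291 px

First fit — 21×9 into 1224×816 spans the width: 1224.00 × 524.57.
3×2 in 1057×453: fills the height, so the intermediate becomes 679.50 × 453.00 — a scale of ×0.5551.
So the image's height is 524.57 × 0.5551 ≈ 291.21.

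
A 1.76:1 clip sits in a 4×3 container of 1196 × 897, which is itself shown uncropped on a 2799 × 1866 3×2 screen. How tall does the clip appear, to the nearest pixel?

First fit — 1.76:1 into 1196×897 spans the width: 1196.00 × 679.55.
4×3 in 2799×1866: fills the height, so the intermediate becomes 2488.00 × 1866.00 — a scale of ×2.0803.
So the clip's height is 679.55 × 2.0803 ≈ 1413.64.

1414 px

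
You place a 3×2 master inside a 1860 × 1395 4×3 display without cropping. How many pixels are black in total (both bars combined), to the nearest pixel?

Since 1.500 > 1.333, the master is width-limited.
That makes the image 1240.0000 px tall (1860 × 2/3).
Black = 1395 − 1240.0000 = 155.0000 px.
Bar area = 155.0000 × 1860 ≈ 288300 px.

288300 pixels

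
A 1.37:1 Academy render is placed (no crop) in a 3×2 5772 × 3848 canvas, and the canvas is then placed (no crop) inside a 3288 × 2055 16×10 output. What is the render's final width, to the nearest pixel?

1.37:1 Academy in 5772×3848: fills the height, so the render is 5271.76 × 3848.00.
Second fit — the 3×2 canvas into 3288×2055 spans the height: 3082.50 × 2055.00 (×0.5340 from 5772×3848).
So the render's width is 5271.76 × 0.5340 ≈ 2815.35.

2815 px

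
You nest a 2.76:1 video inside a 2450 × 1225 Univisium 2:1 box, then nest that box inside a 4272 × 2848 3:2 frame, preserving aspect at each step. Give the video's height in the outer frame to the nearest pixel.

1548 px

Inside the 2450×1225 canvas the video is width-limited at 2450.00 × 887.68.
The Univisium 2:1 canvas is width-limited in 4272×2848, giving 4272.00 × 2136.00; scale factor 1.7437.
Applying the same ×1.7437: 887.68 → 1547.83.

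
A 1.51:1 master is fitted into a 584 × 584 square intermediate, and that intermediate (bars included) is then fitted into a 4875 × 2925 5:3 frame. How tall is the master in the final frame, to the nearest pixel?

1937 px

Inside the 584×584 canvas the master is width-limited at 584.00 × 386.75.
square in 4875×2925: fills the height, so the intermediate becomes 2925.00 × 2925.00 — a scale of ×5.0086.
So the master's height is 386.75 × 5.0086 ≈ 1937.09.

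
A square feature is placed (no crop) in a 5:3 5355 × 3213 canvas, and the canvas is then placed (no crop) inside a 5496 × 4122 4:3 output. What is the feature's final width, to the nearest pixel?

3298 px

square in 5355×3213: fills the height, so the feature is 3213.00 × 3213.00.
5:3 in 5496×4122: fills the width, so the intermediate becomes 5496.00 × 3297.60 — a scale of ×1.0263.
The feature scales with it: width 3213.00 × 1.0263 ≈ 3297.60.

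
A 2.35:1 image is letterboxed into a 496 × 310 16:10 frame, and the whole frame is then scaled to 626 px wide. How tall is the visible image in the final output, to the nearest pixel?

266 px

Fitted into 496×310, the image spans the width; its height is 496 / 2.350 ≈ 211.06 px.
Resizing to 626 px wide multiplies everything by 1.2621: 211.06 → 266.38 px.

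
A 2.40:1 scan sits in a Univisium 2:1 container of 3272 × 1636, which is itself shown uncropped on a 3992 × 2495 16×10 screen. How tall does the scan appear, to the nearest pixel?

2.40:1 in 3272×1636: fills the width, so the scan is 3272.00 × 1363.33.
Univisium 2:1 in 3992×2495: fills the width, so the intermediate becomes 3992.00 × 1996.00 — a scale of ×1.2200.
Applying the same ×1.2200: 1363.33 → 1663.33.

1663 px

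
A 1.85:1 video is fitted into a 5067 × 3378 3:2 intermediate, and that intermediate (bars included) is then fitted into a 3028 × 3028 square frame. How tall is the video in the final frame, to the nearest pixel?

Inside the 5067×3378 canvas the video is width-limited at 5067.00 × 2738.92.
3:2 in 3028×3028: fills the width, so the intermediate becomes 3028.00 × 2018.67 — a scale of ×0.5976.
So the video's height is 2738.92 × 0.5976 ≈ 1636.76.

1637 px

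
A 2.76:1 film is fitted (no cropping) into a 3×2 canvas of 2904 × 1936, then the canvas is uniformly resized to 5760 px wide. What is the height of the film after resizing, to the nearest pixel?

2087 px

Fitted into 2904×1936, the film spans the width; its height is 2904 / 2.760 ≈ 1052.17 px.
The frame scales by 5760/2904 = 1.9835; 1052.17 × 1.9835 ≈ 2086.96 px.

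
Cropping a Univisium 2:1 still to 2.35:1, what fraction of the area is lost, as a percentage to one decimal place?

Going from Univisium 2:1 to 2.35:1 means cutting height while keeping width.
(2.000)/(2.350) ≈ 0.851 of the area survives, leaving 14.89% discarded.

14.9%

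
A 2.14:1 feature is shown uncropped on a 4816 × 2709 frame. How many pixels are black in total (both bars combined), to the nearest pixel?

2.14:1 is wider than 16×9, so it spans the full width.
The feature is 4816 / 2.140 ≈ 2250.4673 px tall.
Black = 2709 − 2250.4673 = 458.5327 px.
Across the 4816-px span: 458.5327 × 4816 ≈ 2208294 px.

2208294 pixels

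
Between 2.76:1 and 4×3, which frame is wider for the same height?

2.76 and 4×3 = 1.333; 2.76 > 1.333.

2.76:1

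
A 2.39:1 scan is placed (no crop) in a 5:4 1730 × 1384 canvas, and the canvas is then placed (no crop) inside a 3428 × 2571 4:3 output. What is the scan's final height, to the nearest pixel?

1345 px

Inside the 1730×1384 canvas the scan is width-limited at 1730.00 × 723.85.
Second fit — the 5:4 canvas into 3428×2571 spans the height: 3213.75 × 2571.00 (×1.8577 from 1730×1384).
Applying the same ×1.8577: 723.85 → 1344.67.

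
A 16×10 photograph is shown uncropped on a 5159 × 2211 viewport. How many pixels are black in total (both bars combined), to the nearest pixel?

16×10 is narrower than 21:9, so it spans the full height.
The photograph is 2211 × 16/10 ≈ 3537.6000 px wide.
Black = 5159 − 3537.6000 = 1621.4000 px.
Bar area = 1621.4000 × 2211 ≈ 3584915 px.

3584915 pixels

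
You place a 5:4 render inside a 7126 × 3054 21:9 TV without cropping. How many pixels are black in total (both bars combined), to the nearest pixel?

Since 1.250 < 2.333, the render is height-limited.
Content width = 3054 × 5/4 ≈ 3817.5000 px.
Black = 7126 − 3817.5000 = 3308.5000 px.
Bar area = 3308.5000 × 3054 ≈ 10104159 px.

10104159 pixels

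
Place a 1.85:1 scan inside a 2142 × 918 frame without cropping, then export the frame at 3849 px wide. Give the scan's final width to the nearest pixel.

3052 px

In the 2142×918 frame the scan fills the height: width = 918 × 1.850 ≈ 1698.30 px.
The frame scales by 3849/2142 = 1.7969; 1698.30 × 1.7969 ≈ 3051.71 px.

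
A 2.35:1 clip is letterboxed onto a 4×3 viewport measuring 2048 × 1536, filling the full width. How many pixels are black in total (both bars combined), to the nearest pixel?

1360918 pixels

The clip is 2048 / 2.350 ≈ 871.4894 px tall.
1536 − 871.4894 = 664.5106 px of bars.
Across the 2048-px span: 664.5106 × 2048 ≈ 1360918 px.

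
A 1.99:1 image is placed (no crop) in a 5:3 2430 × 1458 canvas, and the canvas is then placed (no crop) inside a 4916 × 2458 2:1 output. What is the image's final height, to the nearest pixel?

1.99:1 in 2430×1458: fills the width, so the image is 2430.00 × 1221.11.
The 5:3 canvas is height-limited in 4916×2458, giving 4096.67 × 2458.00; scale factor 1.6859.
Applying the same ×1.6859: 1221.11 → 2058.63.

2059 px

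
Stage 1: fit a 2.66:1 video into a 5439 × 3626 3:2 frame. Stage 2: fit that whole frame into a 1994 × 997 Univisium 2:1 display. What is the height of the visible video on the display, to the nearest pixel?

First fit — 2.66:1 into 5439×3626 spans the width: 5439.00 × 2044.74.
3:2 in 1994×997: fills the height, so the intermediate becomes 1495.50 × 997.00 — a scale of ×0.2750.
Applying the same ×0.2750: 2044.74 → 562.22.

562 px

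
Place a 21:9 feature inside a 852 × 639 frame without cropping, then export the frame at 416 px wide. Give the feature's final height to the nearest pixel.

178 px

Fitted into 852×639, the feature spans the width; its height is 852 × 9/21 ≈ 365.14 px.
Resizing to 416 px wide multiplies everything by 0.4883: 365.14 → 178.29 px.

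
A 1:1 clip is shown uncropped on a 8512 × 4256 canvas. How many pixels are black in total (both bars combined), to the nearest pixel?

18113536 pixels

Since 1.000 < 2.000, the clip is height-limited.
That makes the image 4256.0000 px wide (4256 × 1/1).
Black = 8512 − 4256.0000 = 4256.0000 px.
Bar area = 4256.0000 × 4256 ≈ 18113536 px.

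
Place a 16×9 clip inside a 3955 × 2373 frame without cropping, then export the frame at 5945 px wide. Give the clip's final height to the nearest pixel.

At 3955×2373 the clip is width-limited, so height = 3955 × 9/16 ≈ 2224.69 px.
The frame scales by 5945/3955 = 1.5032; 2224.69 × 1.5032 ≈ 3344.06 px.

3344 px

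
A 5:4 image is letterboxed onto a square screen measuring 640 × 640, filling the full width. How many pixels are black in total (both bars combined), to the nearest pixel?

Content height = 640 × 4/5 ≈ 512.0000 px.
Leftover height: 640 − 512.0000 = 128.0000 px.
Bar area = 128.0000 × 640 ≈ 81920 px.

81920 pixels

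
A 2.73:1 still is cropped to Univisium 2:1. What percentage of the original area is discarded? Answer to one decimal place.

The height stays; only width is cut (since Univisium 2:1 is narrower than 2.73:1).
(2.000)/(2.730) ≈ 0.733 of the area survives, leaving 26.74% discarded.

26.7%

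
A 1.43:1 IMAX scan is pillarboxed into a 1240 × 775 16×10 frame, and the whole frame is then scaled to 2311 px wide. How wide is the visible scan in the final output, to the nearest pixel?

2065 px

At 1240×775 the scan is height-limited, so width = 775 × 1.430 ≈ 1108.25 px.
Scaling 1240 → 2311 is ×1.8637, so the width becomes 1108.25 × 1.8637 ≈ 2065.46 px.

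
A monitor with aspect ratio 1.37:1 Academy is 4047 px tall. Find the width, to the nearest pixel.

Width = 4047 × 1.370 = 5544.39.

5544 px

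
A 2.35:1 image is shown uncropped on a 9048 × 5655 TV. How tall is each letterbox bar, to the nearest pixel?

902 px

2.35:1 is wider than 16:10, so it spans the full width.
That makes the image 3850.21 px tall (9048 / 2.350).
5655 − 3850.21 = 1804.79 px of bars (902.39 each).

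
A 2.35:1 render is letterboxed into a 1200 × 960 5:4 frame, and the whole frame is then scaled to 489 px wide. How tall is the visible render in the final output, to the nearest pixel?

208 px

In the 1200×960 frame the render fills the width: height = 1200 / 2.350 ≈ 510.64 px.
Resizing to 489 px wide multiplies everything by 0.4075: 510.64 → 208.09 px.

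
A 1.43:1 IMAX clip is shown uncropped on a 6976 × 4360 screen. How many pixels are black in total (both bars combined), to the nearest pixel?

1.43:1 IMAX is narrower than 16:10, so it spans the full height.
That makes the image 6234.8000 px wide (4360 × 1.430).
Black = 6976 − 6234.8000 = 741.2000 px.
Bar area = 741.2000 × 4360 ≈ 3231632 px.

3231632 pixels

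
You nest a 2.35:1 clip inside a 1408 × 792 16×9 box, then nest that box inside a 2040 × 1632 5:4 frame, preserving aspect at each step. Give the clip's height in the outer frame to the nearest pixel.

Inside the 1408×792 canvas the clip is width-limited at 1408.00 × 599.15.
16×9 in 2040×1632: fills the width, so the intermediate becomes 2040.00 × 1147.50 — a scale of ×1.4489.
So the clip's height is 599.15 × 1.4489 ≈ 868.09.

868 px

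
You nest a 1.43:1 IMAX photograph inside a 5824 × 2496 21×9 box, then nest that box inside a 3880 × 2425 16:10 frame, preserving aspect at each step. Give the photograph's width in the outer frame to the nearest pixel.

2378 px

Inside the 5824×2496 canvas the photograph is height-limited at 3569.28 × 2496.00.
The 21×9 canvas is width-limited in 3880×2425, giving 3880.00 × 1662.86; scale factor 0.6662.
So the photograph's width is 3569.28 × 0.6662 ≈ 2377.89.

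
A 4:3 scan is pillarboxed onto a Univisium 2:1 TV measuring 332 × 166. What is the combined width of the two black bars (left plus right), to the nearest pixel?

4:3 is narrower than Univisium 2:1, so it spans the full height.
That makes the image 221.33 px wide (166 × 4/3).
Leftover width: 332 − 221.33 = 110.67 px.

111 px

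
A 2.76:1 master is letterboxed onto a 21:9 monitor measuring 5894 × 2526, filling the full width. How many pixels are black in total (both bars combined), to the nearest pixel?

2301564 pixels

The master is 5894 / 2.760 ≈ 2135.5072 px tall.
2526 − 2135.5072 = 390.4928 px of bars.
Bar area = 390.4928 × 5894 ≈ 2301564 px.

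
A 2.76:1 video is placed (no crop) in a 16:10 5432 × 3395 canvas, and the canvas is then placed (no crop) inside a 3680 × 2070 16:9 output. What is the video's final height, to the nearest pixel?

1200 px

2.76:1 in 5432×3395: fills the width, so the video is 5432.00 × 1968.12.
Second fit — the 16:10 canvas into 3680×2070 spans the height: 3312.00 × 2070.00 (×0.6097 from 5432×3395).
So the video's height is 1968.12 × 0.6097 ≈ 1200.00.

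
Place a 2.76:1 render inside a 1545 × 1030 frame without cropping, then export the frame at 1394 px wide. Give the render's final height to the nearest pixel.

505 px

Fitted into 1545×1030, the render spans the width; its height is 1545 / 2.760 ≈ 559.78 px.
The frame scales by 1394/1545 = 0.9023; 559.78 × 0.9023 ≈ 505.07 px.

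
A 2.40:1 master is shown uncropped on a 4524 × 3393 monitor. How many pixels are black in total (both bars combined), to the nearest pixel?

Since 2.400 > 1.333, the master is width-limited.
Content height = 4524 / 2.400 ≈ 1885.0000 px.
3393 − 1885.0000 = 1508.0000 px of bars.
That's 1508.0000 × 4524 ≈ 6822192 black pixels.

6822192 pixels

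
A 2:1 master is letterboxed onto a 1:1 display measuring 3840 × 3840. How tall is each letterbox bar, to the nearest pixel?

960 px

2:1 (2.000) > 1:1 (1.000), so the master fills the width.
Content height = 3840 × 1/2 ≈ 1920.00 px.
Black = 3840 − 1920.00 = 1920.00 px, or 960.00 per bar.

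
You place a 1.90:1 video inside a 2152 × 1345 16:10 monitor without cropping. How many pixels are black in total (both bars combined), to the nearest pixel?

457017 pixels

Since 1.900 > 1.600, the video is width-limited.
The video is 2152 / 1.900 ≈ 1132.6316 px tall.
Leftover height: 1345 − 1132.6316 = 212.3684 px.
Bar area = 212.3684 × 2152 ≈ 457017 px.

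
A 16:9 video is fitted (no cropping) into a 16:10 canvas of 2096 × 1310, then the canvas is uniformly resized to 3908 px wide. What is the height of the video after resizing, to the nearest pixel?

Fitted into 2096×1310, the video spans the width; its height is 2096 × 9/16 ≈ 1179.00 px.
Resizing to 3908 px wide multiplies everything by 1.8645: 1179.00 → 2198.25 px.

2198 px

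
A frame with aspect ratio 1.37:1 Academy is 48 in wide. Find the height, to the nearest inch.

35 in

Height = 48 / 1.370 = 35.04.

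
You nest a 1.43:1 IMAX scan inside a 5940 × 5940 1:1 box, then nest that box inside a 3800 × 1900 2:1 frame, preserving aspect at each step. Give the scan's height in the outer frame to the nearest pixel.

1329 px

First fit — 1.43:1 IMAX into 5940×5940 spans the width: 5940.00 × 4153.85.
Second fit — the 1:1 canvas into 3800×1900 spans the height: 1900.00 × 1900.00 (×0.3199 from 5940×5940).
The scan scales with it: height 4153.85 × 0.3199 ≈ 1328.67.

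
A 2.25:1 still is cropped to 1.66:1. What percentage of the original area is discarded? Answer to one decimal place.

26.2%

Going from 2.25:1 to 1.66:1 means cutting width while keeping height.
Fraction kept = (1.660)/(2.250) ≈ 73.78%, so 26.22% is lost.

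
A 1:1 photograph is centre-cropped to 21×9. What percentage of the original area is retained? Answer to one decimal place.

Going from 1:1 to 21×9 means cutting height while keeping width.
Area ratio = (1.000)/(2.333) = 42.86% retained.

42.9%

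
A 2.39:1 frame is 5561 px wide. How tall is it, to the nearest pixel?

5561 / 2.390 = 2326.78.

2327 px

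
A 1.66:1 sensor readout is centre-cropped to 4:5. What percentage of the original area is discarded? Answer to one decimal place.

51.8%

Going from 1.66:1 to 4:5 means cutting width while keeping height.
(0.800)/(1.660) ≈ 0.482 of the area survives, leaving 51.81% discarded.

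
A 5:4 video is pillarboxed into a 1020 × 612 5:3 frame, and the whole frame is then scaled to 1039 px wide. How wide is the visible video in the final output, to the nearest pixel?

At 1020×612 the video is height-limited, so width = 612 × 5/4 ≈ 765.00 px.
Scaling 1020 → 1039 is ×1.0186, so the width becomes 765.00 × 1.0186 ≈ 779.25 px.

779 px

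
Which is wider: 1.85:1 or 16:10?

1.85:1

1.85 and 16:10 = 1.6; 1.85 > 1.6.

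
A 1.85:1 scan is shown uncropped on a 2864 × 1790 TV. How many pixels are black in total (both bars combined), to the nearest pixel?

692778 pixels

1.85:1 is wider than 16:10, so it spans the full width.
Content height = 2864 / 1.850 ≈ 1548.1081 px.
Leftover height: 1790 − 1548.1081 = 241.8919 px.
Across the 2864-px span: 241.8919 × 2864 ≈ 692778 px.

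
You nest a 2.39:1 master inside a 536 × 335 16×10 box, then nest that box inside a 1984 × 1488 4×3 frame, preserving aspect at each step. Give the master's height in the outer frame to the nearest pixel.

Inside the 536×335 canvas the master is width-limited at 536.00 × 224.27.
The 16×10 canvas is width-limited in 1984×1488, giving 1984.00 × 1240.00; scale factor 3.7015.
The master scales with it: height 224.27 × 3.7015 ≈ 830.13.

830 px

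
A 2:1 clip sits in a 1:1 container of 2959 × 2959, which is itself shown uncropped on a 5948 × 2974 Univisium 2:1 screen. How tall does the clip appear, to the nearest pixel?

1487 px

Inside the 2959×2959 canvas the clip is width-limited at 2959.00 × 1479.50.
The 1:1 canvas is height-limited in 5948×2974, giving 2974.00 × 2974.00; scale factor 1.0051.
Applying the same ×1.0051: 1479.50 → 1487.00.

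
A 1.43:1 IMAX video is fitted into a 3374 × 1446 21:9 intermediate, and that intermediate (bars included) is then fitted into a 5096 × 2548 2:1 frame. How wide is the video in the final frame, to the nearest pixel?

1.43:1 IMAX in 3374×1446: fills the height, so the video is 2067.78 × 1446.00.
The 21:9 canvas is width-limited in 5096×2548, giving 5096.00 × 2184.00; scale factor 1.5104.
Applying the same ×1.5104: 2067.78 → 3123.12.

3123 px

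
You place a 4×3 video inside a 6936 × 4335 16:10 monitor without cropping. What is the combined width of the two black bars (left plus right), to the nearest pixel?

1156 px

4×3 is narrower than 16:10, so it spans the full height.
That makes the image 5780.00 px wide (4335 × 4/3).
Black = 6936 − 5780.00 = 1156.00 px.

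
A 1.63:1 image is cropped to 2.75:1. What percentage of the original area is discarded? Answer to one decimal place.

40.7%

2.75:1 is wider than 1.63:1, so the crop keeps the full width and trims the height.
(1.630)/(2.750) ≈ 0.593 of the area survives, leaving 40.73% discarded.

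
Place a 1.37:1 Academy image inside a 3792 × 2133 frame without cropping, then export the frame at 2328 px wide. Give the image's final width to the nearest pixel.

1794 px

Fitted into 3792×2133, the image spans the height; its width is 2133 × 1.370 ≈ 2922.21 px.
Scaling 3792 → 2328 is ×0.6139, so the width becomes 2922.21 × 0.6139 ≈ 1794.02 px.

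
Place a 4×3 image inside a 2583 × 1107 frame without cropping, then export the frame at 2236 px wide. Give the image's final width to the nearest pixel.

Fitted into 2583×1107, the image spans the height; its width is 1107 × 4/3 ≈ 1476.00 px.
Scaling 2583 → 2236 is ×0.8657, so the width becomes 1476.00 × 0.8657 ≈ 1277.71 px.

1278 px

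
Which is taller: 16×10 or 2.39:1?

16×10 = 1.6 and 2.39; 2.39 > 1.6. The smaller width-to-height ratio is the taller frame.

16×10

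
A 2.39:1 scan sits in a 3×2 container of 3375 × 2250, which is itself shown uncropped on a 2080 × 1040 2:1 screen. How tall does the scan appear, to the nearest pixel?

653 px

2.39:1 in 3375×2250: fills the width, so the scan is 3375.00 × 1412.13.
3×2 in 2080×1040: fills the height, so the intermediate becomes 1560.00 × 1040.00 — a scale of ×0.4622.
Applying the same ×0.4622: 1412.13 → 652.72.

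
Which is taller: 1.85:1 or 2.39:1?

1.85:1

1.85 and 2.39; 2.39 > 1.85. The smaller width-to-height ratio is the taller frame.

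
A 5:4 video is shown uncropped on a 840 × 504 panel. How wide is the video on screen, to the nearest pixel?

5:4 (1.250) < 5:3 (1.667), so the video fills the height.
The video is 504 × 5/4 ≈ 630.00 px wide.

630 px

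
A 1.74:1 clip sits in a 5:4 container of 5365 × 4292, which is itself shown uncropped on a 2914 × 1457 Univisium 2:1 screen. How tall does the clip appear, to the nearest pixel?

1.74:1 in 5365×4292: fills the width, so the clip is 5365.00 × 3083.33.
5:4 in 2914×1457: fills the height, so the intermediate becomes 1821.25 × 1457.00 — a scale of ×0.3395.
The clip scales with it: height 3083.33 × 0.3395 ≈ 1046.70.

1047 px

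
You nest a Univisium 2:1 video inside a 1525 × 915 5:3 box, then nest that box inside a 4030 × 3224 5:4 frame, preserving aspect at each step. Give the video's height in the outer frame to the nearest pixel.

2015 px

Univisium 2:1 in 1525×915: fills the width, so the video is 1525.00 × 762.50.
5:3 in 4030×3224: fills the width, so the intermediate becomes 4030.00 × 2418.00 — a scale of ×2.6426.
So the video's height is 762.50 × 2.6426 ≈ 2015.00.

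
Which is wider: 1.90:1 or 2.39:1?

1.9 and 2.39; 2.39 > 1.9.

2.39:1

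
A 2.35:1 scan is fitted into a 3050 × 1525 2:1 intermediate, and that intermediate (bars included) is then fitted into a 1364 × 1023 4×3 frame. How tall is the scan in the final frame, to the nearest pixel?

Inside the 3050×1525 canvas the scan is width-limited at 3050.00 × 1297.87.
Second fit — the 2:1 canvas into 1364×1023 spans the width: 1364.00 × 682.00 (×0.4472 from 3050×1525).
Applying the same ×0.4472: 1297.87 → 580.43.

580 px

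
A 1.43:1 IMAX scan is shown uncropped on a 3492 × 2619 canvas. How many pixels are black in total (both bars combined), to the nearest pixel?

618231 pixels

1.43:1 IMAX (1.430) > 4×3 (1.333), so the scan fills the width.
The scan is 3492 / 1.430 ≈ 2441.9580 px tall.
Leftover height: 2619 − 2441.9580 = 177.0420 px.
Bar area = 177.0420 × 3492 ≈ 618231 px.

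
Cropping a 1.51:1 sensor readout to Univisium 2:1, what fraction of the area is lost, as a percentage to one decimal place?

The width stays; only height is cut (since Univisium 2:1 is wider than 1.51:1).
(1.510)/(2.000) ≈ 0.755 of the area survives, leaving 24.50% discarded.

24.5%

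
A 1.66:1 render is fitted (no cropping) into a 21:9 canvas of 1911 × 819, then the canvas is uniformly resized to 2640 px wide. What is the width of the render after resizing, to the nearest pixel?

1878 px

In the 1911×819 frame the render fills the height: width = 819 × 1.660 ≈ 1359.54 px.
The frame scales by 2640/1911 = 1.3815; 1359.54 × 1.3815 ≈ 1878.17 px.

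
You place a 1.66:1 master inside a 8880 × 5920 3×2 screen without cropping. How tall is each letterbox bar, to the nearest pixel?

Since 1.660 > 1.500, the master is width-limited.
That makes the image 5349.40 px tall (8880 / 1.660).
Black = 5920 − 5349.40 = 570.60 px, or 285.30 per bar.

285 px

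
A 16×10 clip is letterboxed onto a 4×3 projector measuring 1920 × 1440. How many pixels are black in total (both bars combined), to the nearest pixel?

16×10 is wider than 4×3, so it spans the full width.
Content height = 1920 × 10/16 ≈ 1200.0000 px.
Leftover height: 1440 − 1200.0000 = 240.0000 px.
Across the 1920-px span: 240.0000 × 1920 ≈ 460800 px.

460800 pixels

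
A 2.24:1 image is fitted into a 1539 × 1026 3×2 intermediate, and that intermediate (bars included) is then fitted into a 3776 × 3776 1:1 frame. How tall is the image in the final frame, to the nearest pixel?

2.24:1 in 1539×1026: fills the width, so the image is 1539.00 × 687.05.
Second fit — the 3×2 canvas into 3776×3776 spans the width: 3776.00 × 2517.33 (×2.4535 from 1539×1026).
Applying the same ×2.4535: 687.05 → 1685.71.

1686 px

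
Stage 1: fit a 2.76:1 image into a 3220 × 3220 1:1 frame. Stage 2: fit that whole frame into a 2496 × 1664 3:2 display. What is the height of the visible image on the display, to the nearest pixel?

Inside the 3220×3220 canvas the image is width-limited at 3220.00 × 1166.67.
1:1 in 2496×1664: fills the height, so the intermediate becomes 1664.00 × 1664.00 — a scale of ×0.5168.
Applying the same ×0.5168: 1166.67 → 602.90.

603 px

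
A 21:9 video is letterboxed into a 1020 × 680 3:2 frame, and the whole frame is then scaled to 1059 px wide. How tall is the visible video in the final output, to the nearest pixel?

In the 1020×680 frame the video fills the width: height = 1020 × 9/21 ≈ 437.14 px.
Resizing to 1059 px wide multiplies everything by 1.0382: 437.14 → 453.86 px.

454 px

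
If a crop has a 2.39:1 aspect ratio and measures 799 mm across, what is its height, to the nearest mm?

799 / 2.390 = 334.31.

334 mm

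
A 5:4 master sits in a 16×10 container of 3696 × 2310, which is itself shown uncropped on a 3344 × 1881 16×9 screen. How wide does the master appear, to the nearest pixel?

Inside the 3696×2310 canvas the master is height-limited at 2887.50 × 2310.00.
The 16×10 canvas is height-limited in 3344×1881, giving 3009.60 × 1881.00; scale factor 0.8143.
Applying the same ×0.8143: 2887.50 → 2351.25.

2351 px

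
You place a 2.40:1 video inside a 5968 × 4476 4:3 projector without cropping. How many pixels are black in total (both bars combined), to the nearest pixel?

11872341 pixels

Since 2.400 > 1.333, the video is width-limited.
The video is 5968 / 2.400 ≈ 2486.6667 px tall.
4476 − 2486.6667 = 1989.3333 px of bars.
That's 1989.3333 × 5968 ≈ 11872341 black pixels.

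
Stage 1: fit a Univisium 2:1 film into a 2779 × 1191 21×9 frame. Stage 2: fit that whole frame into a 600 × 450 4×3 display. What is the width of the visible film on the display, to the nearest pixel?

514 px

Inside the 2779×1191 canvas the film is height-limited at 2382.00 × 1191.00.
21×9 in 600×450: fills the width, so the intermediate becomes 600.00 × 257.14 — a scale of ×0.2159.
The film scales with it: width 2382.00 × 0.2159 ≈ 514.29.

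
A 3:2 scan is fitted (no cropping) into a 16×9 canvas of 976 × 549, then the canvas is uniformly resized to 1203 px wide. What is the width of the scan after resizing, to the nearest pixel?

1015 px

At 976×549 the scan is height-limited, so width = 549 × 3/2 ≈ 823.50 px.
The frame scales by 1203/976 = 1.2326; 823.50 × 1.2326 ≈ 1015.03 px.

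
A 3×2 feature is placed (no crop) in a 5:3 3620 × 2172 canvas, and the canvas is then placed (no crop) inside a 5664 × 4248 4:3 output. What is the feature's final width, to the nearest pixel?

5098 px

Inside the 3620×2172 canvas the feature is height-limited at 3258.00 × 2172.00.
The 5:3 canvas is width-limited in 5664×4248, giving 5664.00 × 3398.40; scale factor 1.5646.
The feature scales with it: width 3258.00 × 1.5646 ≈ 5097.60.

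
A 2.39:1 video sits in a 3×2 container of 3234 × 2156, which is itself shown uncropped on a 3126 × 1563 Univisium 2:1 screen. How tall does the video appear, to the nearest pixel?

981 px

First fit — 2.39:1 into 3234×2156 spans the width: 3234.00 × 1353.14.
The 3×2 canvas is height-limited in 3126×1563, giving 2344.50 × 1563.00; scale factor 0.7250.
So the video's height is 1353.14 × 0.7250 ≈ 980.96.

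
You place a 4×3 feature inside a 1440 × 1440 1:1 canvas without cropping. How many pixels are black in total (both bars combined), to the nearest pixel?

518400 pixels

Since 1.333 > 1.000, the feature is width-limited.
The feature is 1440 × 3/4 ≈ 1080.0000 px tall.
Black = 1440 − 1080.0000 = 360.0000 px.
Bar area = 360.0000 × 1440 ≈ 518400 px.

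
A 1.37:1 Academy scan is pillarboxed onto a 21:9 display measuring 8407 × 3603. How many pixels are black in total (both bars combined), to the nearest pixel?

12505617 pixels

1.37:1 Academy is narrower than 21:9, so it spans the full height.
That makes the image 4936.1100 px wide (3603 × 1.370).
8407 − 4936.1100 = 3470.8900 px of bars.
Across the 3603-px span: 3470.8900 × 3603 ≈ 12505617 px.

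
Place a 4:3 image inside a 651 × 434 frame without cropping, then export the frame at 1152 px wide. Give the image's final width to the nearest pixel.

1024 px

Fitted into 651×434, the image spans the height; its width is 434 × 4/3 ≈ 578.67 px.
Scaling 651 → 1152 is ×1.7696, so the width becomes 578.67 × 1.7696 ≈ 1024.00 px.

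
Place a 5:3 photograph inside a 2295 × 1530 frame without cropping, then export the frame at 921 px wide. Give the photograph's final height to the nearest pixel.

In the 2295×1530 frame the photograph fills the width: height = 2295 × 3/5 ≈ 1377.00 px.
Scaling 2295 → 921 is ×0.4013, so the height becomes 1377.00 × 0.4013 ≈ 552.60 px.

553 px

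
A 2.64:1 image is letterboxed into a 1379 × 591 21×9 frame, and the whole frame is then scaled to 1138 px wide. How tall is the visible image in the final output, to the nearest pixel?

431 px

Fitted into 1379×591, the image spans the width; its height is 1379 / 2.640 ≈ 522.35 px.
Resizing to 1138 px wide multiplies everything by 0.8252: 522.35 → 431.06 px.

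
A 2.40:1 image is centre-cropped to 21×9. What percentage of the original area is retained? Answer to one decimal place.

97.2%

21×9 is narrower than 2.40:1, so the crop keeps the full height and trims the width.
Fraction kept = (2.333)/(2.400) ≈ 97.22%.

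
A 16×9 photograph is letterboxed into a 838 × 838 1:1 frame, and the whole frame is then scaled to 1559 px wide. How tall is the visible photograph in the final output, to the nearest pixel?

In the 838×838 frame the photograph fills the width: height = 838 × 9/16 ≈ 471.38 px.
Resizing to 1559 px wide multiplies everything by 1.8604: 471.38 → 876.94 px.

877 px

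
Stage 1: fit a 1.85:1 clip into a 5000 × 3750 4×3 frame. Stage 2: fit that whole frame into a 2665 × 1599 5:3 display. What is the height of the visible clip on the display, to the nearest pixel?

1152 px

1.85:1 in 5000×3750: fills the width, so the clip is 5000.00 × 2702.70.
Second fit — the 4×3 canvas into 2665×1599 spans the height: 2132.00 × 1599.00 (×0.4264 from 5000×3750).
So the clip's height is 2702.70 × 0.4264 ≈ 1152.43.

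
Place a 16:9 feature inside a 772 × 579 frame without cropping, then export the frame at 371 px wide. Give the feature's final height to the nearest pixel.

In the 772×579 frame the feature fills the width: height = 772 × 9/16 ≈ 434.25 px.
Resizing to 371 px wide multiplies everything by 0.4806: 434.25 → 208.69 px.

209 px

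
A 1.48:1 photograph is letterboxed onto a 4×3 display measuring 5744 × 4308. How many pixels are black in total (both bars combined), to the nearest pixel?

2452222 pixels

1.48:1 is wider than 4×3, so it spans the full width.
The photograph is 5744 / 1.480 ≈ 3881.0811 px tall.
Black = 4308 − 3881.0811 = 426.9189 px.
Across the 5744-px span: 426.9189 × 5744 ≈ 2452222 px.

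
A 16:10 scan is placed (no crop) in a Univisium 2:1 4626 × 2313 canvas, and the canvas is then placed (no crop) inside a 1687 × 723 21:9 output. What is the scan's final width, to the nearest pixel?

Inside the 4626×2313 canvas the scan is height-limited at 3700.80 × 2313.00.
The Univisium 2:1 canvas is height-limited in 1687×723, giving 1446.00 × 723.00; scale factor 0.3126.
So the scan's width is 3700.80 × 0.3126 ≈ 1156.80.

1157 px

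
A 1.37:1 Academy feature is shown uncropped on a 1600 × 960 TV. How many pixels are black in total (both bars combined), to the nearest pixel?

Since 1.370 < 1.667, the feature is height-limited.
Content width = 960 × 1.370 ≈ 1315.2000 px.
Black = 1600 − 1315.2000 = 284.8000 px.
That's 284.8000 × 960 ≈ 273408 black pixels.

273408 pixels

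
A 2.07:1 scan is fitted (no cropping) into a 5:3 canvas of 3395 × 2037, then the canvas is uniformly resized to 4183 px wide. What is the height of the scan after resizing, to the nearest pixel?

2021 px

In the 3395×2037 frame the scan fills the width: height = 3395 / 2.070 ≈ 1640.10 px.
The frame scales by 4183/3395 = 1.2321; 1640.10 × 1.2321 ≈ 2020.77 px.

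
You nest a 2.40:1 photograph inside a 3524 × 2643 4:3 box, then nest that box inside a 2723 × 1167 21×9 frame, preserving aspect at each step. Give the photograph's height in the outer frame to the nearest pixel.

2.40:1 in 3524×2643: fills the width, so the photograph is 3524.00 × 1468.33.
4:3 in 2723×1167: fills the height, so the intermediate becomes 1556.00 × 1167.00 — a scale of ×0.4415.
So the photograph's height is 1468.33 × 0.4415 ≈ 648.33.

648 px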